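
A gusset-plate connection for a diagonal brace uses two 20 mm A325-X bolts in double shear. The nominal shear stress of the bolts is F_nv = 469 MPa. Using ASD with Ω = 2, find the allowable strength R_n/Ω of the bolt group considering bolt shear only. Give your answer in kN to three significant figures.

A_b = π × 20² / 4 = 314.2 mm².
R_n = F_nv · A_b · n · n_s = 469 × 314.2 × 2 × 2 / 1000 = 589.4 kN.
Allowable strength R_n/Ω = 589.4 / 2 = 295 kN.

295 kN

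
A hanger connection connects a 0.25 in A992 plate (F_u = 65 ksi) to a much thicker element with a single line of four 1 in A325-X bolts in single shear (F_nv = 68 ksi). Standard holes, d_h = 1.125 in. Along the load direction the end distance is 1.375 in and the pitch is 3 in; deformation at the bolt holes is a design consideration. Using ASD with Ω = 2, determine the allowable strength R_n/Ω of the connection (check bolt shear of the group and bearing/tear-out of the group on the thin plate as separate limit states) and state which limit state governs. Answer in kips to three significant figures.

62.8 kips (bearing governs)

Bolt shear: A_b = π·1²/4 = 0.7854 in²; R_n = 68 × 0.7854 × 4 × 1 = 213.6 kips → 213.6 / 2 = 107 kips.
Bearing (1.2 l_c t F_u ≤ 2.4 d t F_u): upper limit = 2.4·1·0.25·65 = 39 kips.
  Edge l_c = 1.375 − 1.125/2 = 0.8125 → r_n = 15.84 kips; interior l_c = 3 − 1.125 = 1.875 → r_n = 36.56 kips.
  R_n,bearing = 1·15.84 + 3·36.56 = 125.5 kips → 125.5 / 2 = 62.8 kips.
Bearing governs: 62.8 kips.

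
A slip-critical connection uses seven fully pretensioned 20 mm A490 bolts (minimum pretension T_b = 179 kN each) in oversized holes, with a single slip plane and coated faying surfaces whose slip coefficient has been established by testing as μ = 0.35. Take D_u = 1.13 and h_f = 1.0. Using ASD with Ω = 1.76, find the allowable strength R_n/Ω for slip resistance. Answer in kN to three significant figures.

R_n = μ · D_u · h_f · T_b · n_s · n_b = 0.35 × 1.13 × 1.0 × 179 × 1 × 7 = 495.6 kN.
Allowable strength R_n/Ω = 495.6 / 1.76 = 282 kN.

282 kN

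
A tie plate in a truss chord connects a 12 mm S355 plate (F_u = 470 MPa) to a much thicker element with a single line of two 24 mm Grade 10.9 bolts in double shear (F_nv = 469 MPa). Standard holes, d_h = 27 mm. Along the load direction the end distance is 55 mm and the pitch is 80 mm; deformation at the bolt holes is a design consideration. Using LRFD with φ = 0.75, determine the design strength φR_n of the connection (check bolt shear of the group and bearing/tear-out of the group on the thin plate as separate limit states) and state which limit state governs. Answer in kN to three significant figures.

Bolt shear: A_b = π·24²/4 = 452.4 mm²; R_n = 469 × 452.4 × 2 × 2 / 1000 = 848.7 kN → 0.75 × 848.7 = 637 kN.
Bearing (1.2 l_c t F_u ≤ 2.4 d t F_u): upper limit = 2.4·24·12·470 / 1000 = 324.9 kN.
  Edge l_c = 55 − 27/2 = 41.5 → r_n = 280.9 kN; interior l_c = 80 − 27 = 53 → r_n = 324.9 kN.
  R_n,bearing = 1·280.9 + 1·324.9 = 605.7 kN → 0.75 × 605.7 = 454 kN.
Bearing governs: 454 kN.

454 kN (bearing governs)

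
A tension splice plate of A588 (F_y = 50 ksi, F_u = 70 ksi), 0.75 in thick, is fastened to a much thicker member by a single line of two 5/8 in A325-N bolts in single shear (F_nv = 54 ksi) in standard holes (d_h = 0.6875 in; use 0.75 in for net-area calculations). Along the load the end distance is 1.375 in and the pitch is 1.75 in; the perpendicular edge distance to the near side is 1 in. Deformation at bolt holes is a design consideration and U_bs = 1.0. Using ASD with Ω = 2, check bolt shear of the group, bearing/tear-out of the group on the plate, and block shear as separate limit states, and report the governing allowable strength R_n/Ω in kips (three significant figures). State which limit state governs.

16.6 kips (bolt shear governs)

Bolt shear: A_b = π·0.625²/4 = 0.3068 in²; R_n = 54 × 0.3068 × 2 × 1 = 33.13 kips → 33.13 / 2 = 16.6 kips.
Bearing: edge l_c = 1.031, r_n = 64.97 kips; interior l_c = 1.062, r_n = 66.94 kips; R_n = 64.97 + 1·66.94 = 131.9 kips → 66 kips.
Block shear: A_gv = 2.344, A_nv = 1.5, A_nt = 0.4688 in²; R_n = min(0.6F_uA_nv, 0.6F_yA_gv) + U_bs·F_u·A_nt = 95.81 kips → 47.9 kips.
Bolt shear governs: 16.6 kips.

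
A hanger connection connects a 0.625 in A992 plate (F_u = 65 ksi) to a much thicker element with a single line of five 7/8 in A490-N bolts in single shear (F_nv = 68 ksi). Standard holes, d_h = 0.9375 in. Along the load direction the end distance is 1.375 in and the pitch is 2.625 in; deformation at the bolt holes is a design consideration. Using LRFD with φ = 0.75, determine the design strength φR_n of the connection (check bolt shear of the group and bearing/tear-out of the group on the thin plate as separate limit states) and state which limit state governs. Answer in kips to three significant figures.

Bolt shear: A_b = π·0.875²/4 = 0.6013 in²; R_n = 68 × 0.6013 × 5 × 1 = 204.4 kips → 0.75 × 204.4 = 153 kips.
Bearing (1.2 l_c t F_u ≤ 2.4 d t F_u): upper limit = 2.4·0.875·0.625·65 = 85.31 kips.
  Edge l_c = 1.375 − 0.9375/2 = 0.9062 → r_n = 44.18 kips; interior l_c = 2.625 − 0.9375 = 1.688 → r_n = 82.27 kips.
  R_n,bearing = 1·44.18 + 4·82.27 = 373.2 kips → 0.75 × 373.2 = 280 kips.
Bolt shear governs: 153 kips.

153 kips (bolt shear governs)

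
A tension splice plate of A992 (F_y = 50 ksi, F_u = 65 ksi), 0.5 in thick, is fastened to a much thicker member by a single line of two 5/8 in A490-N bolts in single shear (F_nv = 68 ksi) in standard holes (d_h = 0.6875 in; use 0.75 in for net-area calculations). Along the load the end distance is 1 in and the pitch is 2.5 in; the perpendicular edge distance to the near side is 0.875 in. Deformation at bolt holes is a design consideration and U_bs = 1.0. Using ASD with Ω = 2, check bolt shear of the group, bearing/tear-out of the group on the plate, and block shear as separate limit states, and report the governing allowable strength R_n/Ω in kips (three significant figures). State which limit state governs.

20.9 kips (bolt shear governs)

Bolt shear: A_b = π·0.625²/4 = 0.3068 in²; R_n = 68 × 0.3068 × 2 × 1 = 41.72 kips → 41.72 / 2 = 20.9 kips.
Bearing: edge l_c = 0.6562, r_n = 25.59 kips; interior l_c = 1.812, r_n = 48.75 kips; R_n = 25.59 + 1·48.75 = 74.34 kips → 37.2 kips.
Block shear: A_gv = 1.75, A_nv = 1.188, A_nt = 0.25 in²; R_n = min(0.6F_uA_nv, 0.6F_yA_gv) + U_bs·F_u·A_nt = 62.56 kips → 31.3 kips.
Bolt shear governs: 20.9 kips.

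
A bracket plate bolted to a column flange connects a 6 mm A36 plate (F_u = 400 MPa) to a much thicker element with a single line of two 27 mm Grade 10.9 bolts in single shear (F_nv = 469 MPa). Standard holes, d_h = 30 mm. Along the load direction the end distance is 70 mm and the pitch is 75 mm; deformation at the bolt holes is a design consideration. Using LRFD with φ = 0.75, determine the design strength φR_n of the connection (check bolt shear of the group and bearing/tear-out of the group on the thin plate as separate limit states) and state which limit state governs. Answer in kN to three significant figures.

214 kN (bearing governs)

Bolt shear: A_b = π·27²/4 = 572.6 mm²; R_n = 469 × 572.6 × 2 × 1 / 1000 = 537.1 kN → 0.75 × 537.1 = 403 kN.
Bearing (1.2 l_c t F_u ≤ 2.4 d t F_u): upper limit = 2.4·27·6·400 / 1000 = 155.5 kN.
  Edge l_c = 70 − 30/2 = 55 → r_n = 155.5 kN; interior l_c = 75 − 30 = 45 → r_n = 129.6 kN.
  R_n,bearing = 1·155.5 + 1·129.6 = 285.1 kN → 0.75 × 285.1 = 214 kN.
Bearing governs: 214 kN.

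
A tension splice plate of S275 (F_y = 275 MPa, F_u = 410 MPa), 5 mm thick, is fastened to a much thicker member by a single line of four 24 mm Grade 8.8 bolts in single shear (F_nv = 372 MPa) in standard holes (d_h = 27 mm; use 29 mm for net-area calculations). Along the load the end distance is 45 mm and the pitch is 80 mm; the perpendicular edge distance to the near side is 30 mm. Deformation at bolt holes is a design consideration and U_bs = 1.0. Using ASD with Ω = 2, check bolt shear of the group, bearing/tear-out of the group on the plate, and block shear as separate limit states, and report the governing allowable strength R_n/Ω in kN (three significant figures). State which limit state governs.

Bolt shear: A_b = π·24²/4 = 452.4 mm²; R_n = 372 × 452.4 × 4 × 1 / 1000 = 673.2 kN → 673.2 / 2 = 337 kN.
Bearing: edge l_c = 31.5, r_n = 77.49 kN; interior l_c = 53, r_n = 118.1 kN; R_n = 77.49 + 3·118.1 = 431.7 kN → 216 kN.
Block shear: A_gv = 1425, A_nv = 917.5, A_nt = 77.5 mm²; R_n = min(0.6F_uA_nv, 0.6F_yA_gv) + U_bs·F_u·A_nt = 257.5 kN → 129 kN.
Block shear governs: 129 kN.

129 kN (block shear governs)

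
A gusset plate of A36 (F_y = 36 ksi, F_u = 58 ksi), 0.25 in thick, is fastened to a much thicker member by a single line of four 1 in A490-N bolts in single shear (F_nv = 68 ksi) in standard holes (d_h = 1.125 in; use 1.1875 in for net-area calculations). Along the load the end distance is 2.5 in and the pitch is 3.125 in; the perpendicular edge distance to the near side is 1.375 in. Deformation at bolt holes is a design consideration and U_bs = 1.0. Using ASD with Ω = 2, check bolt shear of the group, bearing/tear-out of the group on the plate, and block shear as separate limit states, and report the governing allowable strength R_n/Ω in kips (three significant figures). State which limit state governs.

Bolt shear: A_b = π·1²/4 = 0.7854 in²; R_n = 68 × 0.7854 × 4 × 1 = 213.6 kips → 213.6 / 2 = 107 kips.
Bearing: edge l_c = 1.938, r_n = 33.71 kips; interior l_c = 2, r_n = 34.8 kips; R_n = 33.71 + 3·34.8 = 138.1 kips → 69.1 kips.
Block shear: A_gv = 2.969, A_nv = 1.93, A_nt = 0.1953 in²; R_n = min(0.6F_uA_nv, 0.6F_yA_gv) + U_bs·F_u·A_nt = 75.45 kips → 37.7 kips.
Block shear governs: 37.7 kips.

37.7 kips (block shear governs)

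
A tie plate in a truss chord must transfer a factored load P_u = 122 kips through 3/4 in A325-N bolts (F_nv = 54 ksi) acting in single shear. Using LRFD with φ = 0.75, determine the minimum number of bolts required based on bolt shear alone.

A_b = π·0.75²/4 = 0.4418 in².
Per-bolt design strength φR_n = 0.75 × 54 × 0.4418 × 1 = 17.89 kips.
n ≥ 122 / 17.89 = 6.819 → use 7 bolts.

7 bolts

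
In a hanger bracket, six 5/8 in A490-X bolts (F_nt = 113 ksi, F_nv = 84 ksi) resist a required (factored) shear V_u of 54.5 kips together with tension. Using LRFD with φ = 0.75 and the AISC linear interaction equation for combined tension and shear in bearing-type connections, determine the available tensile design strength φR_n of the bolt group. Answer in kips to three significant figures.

A_b = π·0.625²/4 = 0.3068 in²; f_rv = 54.5 / (6 × 0.3068) = 29.61 ksi.
F'_nt = 1.3 F_nt − (F_nt / φF_nv) f_rv = 1.3·113 − (113/(0.75·84))·29.61 = 93.8 ksi, capped at F_nt → F'_nt = 93.8 ksi.
R_n = F'_nt · A_b · n = 93.8 × 0.3068 × 6 = 172.7 kips.
Design strength φR_n = 0.75 × 172.7 = 129 kips.

129 kips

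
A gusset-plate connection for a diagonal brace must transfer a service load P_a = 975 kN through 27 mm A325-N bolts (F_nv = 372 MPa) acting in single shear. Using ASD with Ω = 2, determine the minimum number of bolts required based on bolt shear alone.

A_b = π·27²/4 = 572.6 mm².
Per-bolt allowable strength R_n/Ω = 372 × 572.6 × 1 / 1000 / 2 = 106.5 kN.
n ≥ 975 / 106.5 = 9.155 → use 10 bolts.

10 bolts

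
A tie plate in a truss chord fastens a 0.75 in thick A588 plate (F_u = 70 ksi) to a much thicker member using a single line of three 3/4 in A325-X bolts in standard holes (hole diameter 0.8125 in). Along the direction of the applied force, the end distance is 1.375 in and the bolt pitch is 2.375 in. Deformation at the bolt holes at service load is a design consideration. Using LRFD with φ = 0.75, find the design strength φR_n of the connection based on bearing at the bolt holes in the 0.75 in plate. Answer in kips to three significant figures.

Per bolt r_n = 1.2 l_c t F_u ≤ 2.4 d t F_u; upper limit = 2.4 × 0.75 × 0.75 × 70 = 94.5 kips.
Edge bolt: l_c = 1.375 − 0.8125/2 = 0.9688 in → 1.2 × 0.9688 × 0.75 × 70 = 61.03 → r_n = 61.03 kips.
Interior bolts: l_c = 2.375 − 0.8125 = 1.562 in → 1.2 × 1.562 × 0.75 × 70 = 98.44 → r_n = 94.5 kips.
R_n = 1 × 61.03 + 2 × 94.5 = 250 kips.
Design strength φR_n = 0.75 × 250 = 188 kips.

188 kips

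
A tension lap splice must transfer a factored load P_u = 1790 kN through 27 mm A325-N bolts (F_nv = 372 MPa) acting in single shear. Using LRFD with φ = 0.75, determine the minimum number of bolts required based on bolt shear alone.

12 bolts

A_b = π·27²/4 = 572.6 mm².
Per-bolt design strength φR_n = 0.75 × 372 × 572.6 × 1 / 1000 = 159.7 kN.
n ≥ 1790 / 159.7 = 11.21 → use 12 bolts.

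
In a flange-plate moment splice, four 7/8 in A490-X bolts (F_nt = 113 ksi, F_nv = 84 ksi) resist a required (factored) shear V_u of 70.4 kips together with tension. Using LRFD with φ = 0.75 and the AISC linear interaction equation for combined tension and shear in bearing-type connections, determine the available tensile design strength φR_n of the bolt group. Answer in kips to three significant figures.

A_b = π·0.875²/4 = 0.6013 in²; f_rv = 70.4 / (4 × 0.6013) = 29.27 ksi.
F'_nt = 1.3 F_nt − (F_nt / φF_nv) f_rv = 1.3·113 − (113/(0.75·84))·29.27 = 94.4 ksi, capped at F_nt → F'_nt = 94.4 ksi.
R_n = F'_nt · A_b · n = 94.4 × 0.6013 × 4 = 227.1 kips.
Design strength φR_n = 0.75 × 227.1 = 170 kips.

170 kips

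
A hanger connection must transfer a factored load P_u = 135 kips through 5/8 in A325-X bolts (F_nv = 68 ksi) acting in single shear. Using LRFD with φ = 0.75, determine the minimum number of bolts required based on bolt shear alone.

9 bolts

A_b = π·0.625²/4 = 0.3068 in².
Per-bolt design strength φR_n = 0.75 × 68 × 0.3068 × 1 = 15.65 kips.
n ≥ 135 / 15.65 = 8.628 → use 9 bolts.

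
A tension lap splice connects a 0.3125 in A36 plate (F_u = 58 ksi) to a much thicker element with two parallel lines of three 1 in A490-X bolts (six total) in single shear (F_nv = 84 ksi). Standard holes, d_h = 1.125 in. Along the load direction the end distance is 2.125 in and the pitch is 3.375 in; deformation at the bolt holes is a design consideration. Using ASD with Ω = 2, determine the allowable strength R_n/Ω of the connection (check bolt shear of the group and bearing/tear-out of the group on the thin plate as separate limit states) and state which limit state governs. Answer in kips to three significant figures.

Bolt shear: A_b = π·1²/4 = 0.7854 in²; R_n = 84 × 0.7854 × 6 × 1 = 395.8 kips → 395.8 / 2 = 198 kips.
Bearing (1.2 l_c t F_u ≤ 2.4 d t F_u): upper limit = 2.4·1·0.3125·58 = 43.5 kips.
  Edge l_c = 2.125 − 1.125/2 = 1.562 → r_n = 33.98 kips; interior l_c = 3.375 − 1.125 = 2.25 → r_n = 43.5 kips.
  R_n,bearing = 2·33.98 + 4·43.5 = 242 kips → 242 / 2 = 121 kips.
Bearing governs: 121 kips.

121 kips (bearing governs)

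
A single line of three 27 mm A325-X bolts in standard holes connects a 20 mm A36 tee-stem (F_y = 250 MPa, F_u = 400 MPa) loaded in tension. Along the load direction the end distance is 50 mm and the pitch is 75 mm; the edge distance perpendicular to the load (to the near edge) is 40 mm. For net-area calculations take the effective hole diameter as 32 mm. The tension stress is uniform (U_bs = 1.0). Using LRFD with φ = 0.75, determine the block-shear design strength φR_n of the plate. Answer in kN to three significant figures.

576 kN

Shear plane L_v = 50 + 2·75 = 200 mm; A_gv = 200 × 20 = 4000 mm².
A_nv = (200 − 2.5·32) × 20 = 2400 mm².
A_nt = (40 − 0.5·32) × 20 = 480 mm².
0.6 F_u A_nv = 576 kN; 0.6 F_y A_gv = 600 kN → shear rupture governs the shear term.
R_n = 576 + 1.0 × 400 × 480 / 1000 = 768 kN.
Design strength φR_n = 0.75 × 768 = 576 kN.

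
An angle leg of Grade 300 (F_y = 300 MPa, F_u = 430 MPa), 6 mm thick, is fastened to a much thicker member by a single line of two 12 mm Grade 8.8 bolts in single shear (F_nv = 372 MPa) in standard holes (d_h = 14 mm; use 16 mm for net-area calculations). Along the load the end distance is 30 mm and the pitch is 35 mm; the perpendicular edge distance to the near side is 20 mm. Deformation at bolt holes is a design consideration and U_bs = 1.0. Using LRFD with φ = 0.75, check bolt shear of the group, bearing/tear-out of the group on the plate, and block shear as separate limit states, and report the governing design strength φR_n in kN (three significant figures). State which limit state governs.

Bolt shear: A_b = π·12²/4 = 113.1 mm²; R_n = 372 × 113.1 × 2 × 1 / 1000 = 84.14 kN → 0.75 × 84.14 = 63.1 kN.
Bearing: edge l_c = 23, r_n = 71.21 kN; interior l_c = 21, r_n = 65.02 kN; R_n = 71.21 + 1·65.02 = 136.2 kN → 102 kN.
Block shear: A_gv = 390, A_nv = 246, A_nt = 72 mm²; R_n = min(0.6F_uA_nv, 0.6F_yA_gv) + U_bs·F_u·A_nt = 94.43 kN → 70.8 kN.
Bolt shear governs: 63.1 kN.

63.1 kN (bolt shear governs)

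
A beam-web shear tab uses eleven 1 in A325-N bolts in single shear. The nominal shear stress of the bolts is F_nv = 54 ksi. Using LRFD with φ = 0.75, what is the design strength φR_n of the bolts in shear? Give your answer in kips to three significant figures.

A_b = π × 1² / 4 = 0.7854 in².
R_n = F_nv · A_b · n · n_s = 54 × 0.7854 × 11 × 1 = 466.5 kips.
Design strength φR_n = 0.75 × 466.5 = 350 kips.

350 kips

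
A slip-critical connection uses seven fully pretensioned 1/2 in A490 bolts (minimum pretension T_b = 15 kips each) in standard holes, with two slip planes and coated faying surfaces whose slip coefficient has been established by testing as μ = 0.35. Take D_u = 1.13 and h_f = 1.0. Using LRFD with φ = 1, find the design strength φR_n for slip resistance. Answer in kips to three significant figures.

R_n = μ · D_u · h_f · T_b · n_s · n_b = 0.35 × 1.13 × 1.0 × 15 × 2 × 7 = 83.05 kips.
Design strength φR_n = 1 × 83.05 = 83.1 kips.

83.1 kips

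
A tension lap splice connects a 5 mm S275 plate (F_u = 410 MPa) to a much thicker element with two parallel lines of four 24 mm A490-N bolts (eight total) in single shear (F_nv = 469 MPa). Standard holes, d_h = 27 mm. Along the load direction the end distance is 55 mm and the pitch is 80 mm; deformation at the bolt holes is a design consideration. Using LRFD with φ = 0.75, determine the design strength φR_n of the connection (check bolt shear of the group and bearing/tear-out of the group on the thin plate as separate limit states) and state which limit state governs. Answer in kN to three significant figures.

Bolt shear: A_b = π·24²/4 = 452.4 mm²; R_n = 469 × 452.4 × 8 × 1 / 1000 = 1697 kN → 0.75 × 1697 = 1270 kN.
Bearing (1.2 l_c t F_u ≤ 2.4 d t F_u): upper limit = 2.4·24·5·410 / 1000 = 118.1 kN.
  Edge l_c = 55 − 27/2 = 41.5 → r_n = 102.1 kN; interior l_c = 80 − 27 = 53 → r_n = 118.1 kN.
  R_n,bearing = 2·102.1 + 6·118.1 = 912.7 kN → 0.75 × 912.7 = 684 kN.
Bearing governs: 684 kN.

684 kN (bearing governs)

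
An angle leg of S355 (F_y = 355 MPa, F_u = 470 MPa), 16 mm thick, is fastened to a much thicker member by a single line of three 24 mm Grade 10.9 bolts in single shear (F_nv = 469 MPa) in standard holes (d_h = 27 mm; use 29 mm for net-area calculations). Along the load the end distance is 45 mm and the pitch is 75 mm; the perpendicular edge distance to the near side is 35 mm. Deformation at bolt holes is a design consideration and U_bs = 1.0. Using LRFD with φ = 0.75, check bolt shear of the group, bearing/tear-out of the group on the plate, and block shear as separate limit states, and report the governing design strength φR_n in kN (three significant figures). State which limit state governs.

477 kN (bolt shear governs)

Bolt shear: A_b = π·24²/4 = 452.4 mm²; R_n = 469 × 452.4 × 3 × 1 / 1000 = 636.5 kN → 0.75 × 636.5 = 477 kN.
Bearing: edge l_c = 31.5, r_n = 284.3 kN; interior l_c = 48, r_n = 433.2 kN; R_n = 284.3 + 2·433.2 = 1151 kN → 863 kN.
Block shear: A_gv = 3120, A_nv = 1960, A_nt = 328 mm²; R_n = min(0.6F_uA_nv, 0.6F_yA_gv) + U_bs·F_u·A_nt = 706.9 kN → 530 kN.
Bolt shear governs: 477 kN.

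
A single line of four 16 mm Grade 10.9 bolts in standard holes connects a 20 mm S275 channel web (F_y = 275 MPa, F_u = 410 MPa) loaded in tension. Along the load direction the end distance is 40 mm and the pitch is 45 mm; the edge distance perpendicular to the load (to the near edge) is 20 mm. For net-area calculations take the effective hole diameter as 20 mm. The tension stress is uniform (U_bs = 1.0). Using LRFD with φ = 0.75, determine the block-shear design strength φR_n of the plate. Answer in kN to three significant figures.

449 kN

Shear plane L_v = 40 + 3·45 = 175 mm; A_gv = 175 × 20 = 3500 mm².
A_nv = (175 − 3.5·20) × 20 = 2100 mm².
A_nt = (20 − 0.5·20) × 20 = 200 mm².
0.6 F_u A_nv = 516.6 kN; 0.6 F_y A_gv = 577.5 kN → shear rupture governs the shear term.
R_n = 516.6 + 1.0 × 410 × 200 / 1000 = 598.6 kN.
Design strength φR_n = 0.75 × 598.6 = 449 kN.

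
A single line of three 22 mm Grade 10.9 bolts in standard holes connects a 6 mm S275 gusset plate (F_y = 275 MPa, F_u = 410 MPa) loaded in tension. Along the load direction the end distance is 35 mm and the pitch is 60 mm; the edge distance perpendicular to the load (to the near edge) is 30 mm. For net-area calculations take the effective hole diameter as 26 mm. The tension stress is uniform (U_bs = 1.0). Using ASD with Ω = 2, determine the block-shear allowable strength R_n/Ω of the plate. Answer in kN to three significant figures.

Shear plane L_v = 35 + 2·60 = 155 mm; A_gv = 155 × 6 = 930 mm².
A_nv = (155 − 2.5·26) × 6 = 540 mm².
A_nt = (30 − 0.5·26) × 6 = 102 mm².
0.6 F_u A_nv = 132.8 kN; 0.6 F_y A_gv = 153.5 kN → shear rupture governs the shear term.
R_n = 132.8 + 1.0 × 410 × 102 / 1000 = 174.7 kN.
Allowable strength R_n/Ω = 174.7 / 2 = 87.3 kN.

87.3 kN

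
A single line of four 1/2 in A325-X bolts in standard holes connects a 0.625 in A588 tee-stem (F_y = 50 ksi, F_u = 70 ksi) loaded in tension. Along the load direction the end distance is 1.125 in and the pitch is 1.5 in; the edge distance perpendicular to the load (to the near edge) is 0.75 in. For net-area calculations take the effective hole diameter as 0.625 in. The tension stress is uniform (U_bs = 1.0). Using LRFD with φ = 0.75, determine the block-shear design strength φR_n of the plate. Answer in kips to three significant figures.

Shear plane L_v = 1.125 + 3·1.5 = 5.625 in; A_gv = 5.625 × 0.625 = 3.516 in².
A_nv = (5.625 − 3.5·0.625) × 0.625 = 2.148 in².
A_nt = (0.75 − 0.5·0.625) × 0.625 = 0.2734 in².
0.6 F_u A_nv = 90.23 kips; 0.6 F_y A_gv = 105.5 kips → shear rupture governs the shear term.
R_n = 90.23 + 1.0 × 70 × 0.2734 = 109.4 kips.
Design strength φR_n = 0.75 × 109.4 = 82 kips.

82 kips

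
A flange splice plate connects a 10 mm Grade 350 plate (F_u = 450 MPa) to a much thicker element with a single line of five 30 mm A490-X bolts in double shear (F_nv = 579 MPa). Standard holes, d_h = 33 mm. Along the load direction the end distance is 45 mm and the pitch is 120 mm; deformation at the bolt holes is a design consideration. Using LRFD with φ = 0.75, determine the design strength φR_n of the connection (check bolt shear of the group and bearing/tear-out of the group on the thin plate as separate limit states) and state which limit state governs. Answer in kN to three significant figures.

Bolt shear: A_b = π·30²/4 = 706.9 mm²; R_n = 579 × 706.9 × 5 × 2 / 1000 = 4093 kN → 0.75 × 4093 = 3070 kN.
Bearing (1.2 l_c t F_u ≤ 2.4 d t F_u): upper limit = 2.4·30·10·450 / 1000 = 324 kN.
  Edge l_c = 45 − 33/2 = 28.5 → r_n = 153.9 kN; interior l_c = 120 − 33 = 87 → r_n = 324 kN.
  R_n,bearing = 1·153.9 + 4·324 = 1450 kN → 0.75 × 1450 = 1090 kN.
Bearing governs: 1090 kN.

1090 kN (bearing governs)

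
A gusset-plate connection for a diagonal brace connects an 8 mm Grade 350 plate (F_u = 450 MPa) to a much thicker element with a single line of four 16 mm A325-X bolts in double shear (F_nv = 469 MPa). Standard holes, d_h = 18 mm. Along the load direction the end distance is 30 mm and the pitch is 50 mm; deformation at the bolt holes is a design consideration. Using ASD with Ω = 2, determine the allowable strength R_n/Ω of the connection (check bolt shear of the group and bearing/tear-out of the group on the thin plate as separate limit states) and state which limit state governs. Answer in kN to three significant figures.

253 kN (bearing governs)

Bolt shear: A_b = π·16²/4 = 201.1 mm²; R_n = 469 × 201.1 × 4 × 2 / 1000 = 754.4 kN → 754.4 / 2 = 377 kN.
Bearing (1.2 l_c t F_u ≤ 2.4 d t F_u): upper limit = 2.4·16·8·450 / 1000 = 138.2 kN.
  Edge l_c = 30 − 18/2 = 21 → r_n = 90.72 kN; interior l_c = 50 − 18 = 32 → r_n = 138.2 kN.
  R_n,bearing = 1·90.72 + 3·138.2 = 505.4 kN → 505.4 / 2 = 253 kN.
Bearing governs: 253 kN.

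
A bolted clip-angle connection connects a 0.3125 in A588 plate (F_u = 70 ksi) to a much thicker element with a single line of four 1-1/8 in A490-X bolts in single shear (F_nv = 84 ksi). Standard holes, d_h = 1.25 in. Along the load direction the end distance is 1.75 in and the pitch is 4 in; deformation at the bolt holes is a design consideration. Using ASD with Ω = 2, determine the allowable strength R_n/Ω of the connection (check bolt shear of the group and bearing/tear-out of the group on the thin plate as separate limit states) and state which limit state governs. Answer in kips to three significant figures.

103 kips (bearing governs)

Bolt shear: A_b = π·1.125²/4 = 0.994 in²; R_n = 84 × 0.994 × 4 × 1 = 334 kips → 334 / 2 = 167 kips.
Bearing (1.2 l_c t F_u ≤ 2.4 d t F_u): upper limit = 2.4·1.125·0.3125·70 = 59.06 kips.
  Edge l_c = 1.75 − 1.25/2 = 1.125 → r_n = 29.53 kips; interior l_c = 4 − 1.25 = 2.75 → r_n = 59.06 kips.
  R_n,bearing = 1·29.53 + 3·59.06 = 206.7 kips → 206.7 / 2 = 103 kips.
Bearing governs: 103 kips.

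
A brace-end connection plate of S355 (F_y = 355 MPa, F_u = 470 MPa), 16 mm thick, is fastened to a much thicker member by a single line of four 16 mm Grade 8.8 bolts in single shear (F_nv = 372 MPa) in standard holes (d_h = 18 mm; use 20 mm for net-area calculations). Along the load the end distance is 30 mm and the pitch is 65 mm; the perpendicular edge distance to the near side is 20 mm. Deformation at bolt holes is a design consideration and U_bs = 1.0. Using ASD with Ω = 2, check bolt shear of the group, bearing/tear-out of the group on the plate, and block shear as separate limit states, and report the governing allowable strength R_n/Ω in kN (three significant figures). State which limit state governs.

Bolt shear: A_b = π·16²/4 = 201.1 mm²; R_n = 372 × 201.1 × 4 × 1 / 1000 = 299.2 kN → 299.2 / 2 = 150 kN.
Bearing: edge l_c = 21, r_n = 189.5 kN; interior l_c = 47, r_n = 288.8 kN; R_n = 189.5 + 3·288.8 = 1056 kN → 528 kN.
Block shear: A_gv = 3600, A_nv = 2480, A_nt = 160 mm²; R_n = min(0.6F_uA_nv, 0.6F_yA_gv) + U_bs·F_u·A_nt = 774.6 kN → 387 kN.
Bolt shear governs: 150 kN.

150 kN (bolt shear governs)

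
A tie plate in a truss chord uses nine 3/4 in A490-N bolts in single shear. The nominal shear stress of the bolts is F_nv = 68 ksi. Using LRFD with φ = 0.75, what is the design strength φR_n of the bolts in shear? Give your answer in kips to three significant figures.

203 kips

A_b = π × 0.75² / 4 = 0.4418 in².
R_n = F_nv · A_b · n · n_s = 68 × 0.4418 × 9 × 1 = 270.4 kips.
Design strength φR_n = 0.75 × 270.4 = 203 kips.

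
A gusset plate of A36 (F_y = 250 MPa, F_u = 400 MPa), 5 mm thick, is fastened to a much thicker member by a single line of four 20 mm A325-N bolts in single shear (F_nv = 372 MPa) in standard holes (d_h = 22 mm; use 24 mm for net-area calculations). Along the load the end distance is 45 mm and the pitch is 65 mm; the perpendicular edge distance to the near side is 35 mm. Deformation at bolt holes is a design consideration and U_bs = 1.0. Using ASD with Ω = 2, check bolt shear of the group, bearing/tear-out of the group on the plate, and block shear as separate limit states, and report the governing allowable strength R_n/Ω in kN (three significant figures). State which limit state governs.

113 kN (block shear governs)

Bolt shear: A_b = π·20²/4 = 314.2 mm²; R_n = 372 × 314.2 × 4 × 1 / 1000 = 467.5 kN → 467.5 / 2 = 234 kN.
Bearing: edge l_c = 34, r_n = 81.6 kN; interior l_c = 43, r_n = 96 kN; R_n = 81.6 + 3·96 = 369.6 kN → 185 kN.
Block shear: A_gv = 1200, A_nv = 780, A_nt = 115 mm²; R_n = min(0.6F_uA_nv, 0.6F_yA_gv) + U_bs·F_u·A_nt = 226 kN → 113 kN.
Block shear governs: 113 kN.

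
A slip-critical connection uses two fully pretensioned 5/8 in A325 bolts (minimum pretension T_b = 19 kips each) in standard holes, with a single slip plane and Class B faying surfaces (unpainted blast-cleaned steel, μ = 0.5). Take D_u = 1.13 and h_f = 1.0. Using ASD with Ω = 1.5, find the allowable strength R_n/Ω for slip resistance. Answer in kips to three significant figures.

R_n = μ · D_u · h_f · T_b · n_s · n_b = 0.5 × 1.13 × 1.0 × 19 × 1 × 2 = 21.47 kips.
Allowable strength R_n/Ω = 21.47 / 1.5 = 14.3 kips.

14.3 kips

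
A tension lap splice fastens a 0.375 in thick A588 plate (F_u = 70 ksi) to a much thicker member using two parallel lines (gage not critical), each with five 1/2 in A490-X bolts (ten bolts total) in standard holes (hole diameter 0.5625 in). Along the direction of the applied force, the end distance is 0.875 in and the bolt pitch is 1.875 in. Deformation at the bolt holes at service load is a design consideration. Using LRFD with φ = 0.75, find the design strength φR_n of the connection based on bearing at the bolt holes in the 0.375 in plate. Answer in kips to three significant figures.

217 kips

Per bolt r_n = 1.2 l_c t F_u ≤ 2.4 d t F_u; upper limit = 2.4 × 0.5 × 0.375 × 70 = 31.5 kips.
Edge bolt: l_c = 0.875 − 0.5625/2 = 0.5938 in → 1.2 × 0.5938 × 0.375 × 70 = 18.7 → r_n = 18.7 kips.
Interior bolts: l_c = 1.875 − 0.5625 = 1.312 in → 1.2 × 1.312 × 0.375 × 70 = 41.34 → r_n = 31.5 kips.
R_n = 2 × 18.7 + 8 × 31.5 = 289.4 kips.
Design strength φR_n = 0.75 × 289.4 = 217 kips.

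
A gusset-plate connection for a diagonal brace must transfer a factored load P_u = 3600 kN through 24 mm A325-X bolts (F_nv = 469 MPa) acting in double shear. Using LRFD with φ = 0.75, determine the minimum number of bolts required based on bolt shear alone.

12 bolts

A_b = π·24²/4 = 452.4 mm².
Per-bolt design strength φR_n = 0.75 × 469 × 452.4 × 2 / 1000 = 318.3 kN.
n ≥ 3600 / 318.3 = 11.31 → use 12 bolts.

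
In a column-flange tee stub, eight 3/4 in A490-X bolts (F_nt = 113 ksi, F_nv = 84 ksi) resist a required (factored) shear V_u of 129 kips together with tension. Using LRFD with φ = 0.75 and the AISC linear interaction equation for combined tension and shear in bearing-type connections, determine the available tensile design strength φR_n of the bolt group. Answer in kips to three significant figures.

216 kips

A_b = π·0.75²/4 = 0.4418 in²; f_rv = 129 / (8 × 0.4418) = 36.5 ksi.
F'_nt = 1.3 F_nt − (F_nt / φF_nv) f_rv = 1.3·113 − (113/(0.75·84))·36.5 = 81.43 ksi, capped at F_nt → F'_nt = 81.43 ksi.
R_n = F'_nt · A_b · n = 81.43 × 0.4418 × 8 = 287.8 kips.
Design strength φR_n = 0.75 × 287.8 = 216 kips.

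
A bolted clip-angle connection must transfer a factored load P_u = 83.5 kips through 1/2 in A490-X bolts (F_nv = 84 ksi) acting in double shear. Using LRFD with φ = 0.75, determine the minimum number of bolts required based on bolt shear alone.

4 bolts

A_b = π·0.5²/4 = 0.1963 in².
Per-bolt design strength φR_n = 0.75 × 84 × 0.1963 × 2 = 24.74 kips.
n ≥ 83.5 / 24.74 = 3.375 → use 4 bolts.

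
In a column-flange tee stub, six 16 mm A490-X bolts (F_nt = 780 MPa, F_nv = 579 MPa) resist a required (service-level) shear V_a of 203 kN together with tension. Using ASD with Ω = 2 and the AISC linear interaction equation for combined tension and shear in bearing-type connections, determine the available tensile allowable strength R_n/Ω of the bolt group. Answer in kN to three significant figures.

338 kN

A_b = π·16²/4 = 201.1 mm²; f_rv = 203 × 1000 / (6 × 201.1) = 168.3 MPa.
F'_nt = 1.3 F_nt − (Ω F_nt / F_nv) f_rv = 1.3·780 − (2·780/579)·168.3 = 560.6 MPa, capped at F_nt → F'_nt = 560.6 MPa.
R_n = F'_nt · A_b · n = 560.6 × 201.1 × 6 / 1000 = 676.3 kN.
Allowable strength R_n/Ω = 676.3 / 2 = 338 kN.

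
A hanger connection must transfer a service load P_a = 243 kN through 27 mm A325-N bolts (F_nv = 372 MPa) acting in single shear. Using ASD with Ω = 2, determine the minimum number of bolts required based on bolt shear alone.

3 bolts

A_b = π·27²/4 = 572.6 mm².
Per-bolt allowable strength R_n/Ω = 372 × 572.6 × 1 / 1000 / 2 = 106.5 kN.
n ≥ 243 / 106.5 = 2.282 → use 3 bolts.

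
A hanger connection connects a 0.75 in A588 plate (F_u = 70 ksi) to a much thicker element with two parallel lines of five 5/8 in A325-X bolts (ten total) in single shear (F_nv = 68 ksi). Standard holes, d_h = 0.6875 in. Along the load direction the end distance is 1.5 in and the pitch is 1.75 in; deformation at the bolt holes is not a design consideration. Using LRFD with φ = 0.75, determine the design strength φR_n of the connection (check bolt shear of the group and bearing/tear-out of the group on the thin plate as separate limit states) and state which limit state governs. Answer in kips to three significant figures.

156 kips (bolt shear governs)

Bolt shear: A_b = π·0.625²/4 = 0.3068 in²; R_n = 68 × 0.3068 × 10 × 1 = 208.6 kips → 0.75 × 208.6 = 156 kips.
Bearing (1.5 l_c t F_u ≤ 3.0 d t F_u): upper limit = 3.0·0.625·0.75·70 = 98.44 kips.
  Edge l_c = 1.5 − 0.6875/2 = 1.156 → r_n = 91.05 kips; interior l_c = 1.75 − 0.6875 = 1.062 → r_n = 83.67 kips.
  R_n,bearing = 2·91.05 + 8·83.67 = 851.5 kips → 0.75 × 851.5 = 639 kips.
Bolt shear governs: 156 kips.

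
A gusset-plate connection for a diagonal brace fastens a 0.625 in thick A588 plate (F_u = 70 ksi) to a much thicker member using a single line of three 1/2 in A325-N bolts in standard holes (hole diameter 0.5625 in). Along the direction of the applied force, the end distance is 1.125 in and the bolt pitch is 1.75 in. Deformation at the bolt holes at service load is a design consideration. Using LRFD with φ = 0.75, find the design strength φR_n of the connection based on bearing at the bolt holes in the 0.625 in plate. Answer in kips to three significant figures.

112 kips

Per bolt r_n = 1.2 l_c t F_u ≤ 2.4 d t F_u; upper limit = 2.4 × 0.5 × 0.625 × 70 = 52.5 kips.
Edge bolt: l_c = 1.125 − 0.5625/2 = 0.8438 in → 1.2 × 0.8438 × 0.625 × 70 = 44.3 → r_n = 44.3 kips.
Interior bolts: l_c = 1.75 − 0.5625 = 1.188 in → 1.2 × 1.188 × 0.625 × 70 = 62.34 → r_n = 52.5 kips.
R_n = 1 × 44.3 + 2 × 52.5 = 149.3 kips.
Design strength φR_n = 0.75 × 149.3 = 112 kips.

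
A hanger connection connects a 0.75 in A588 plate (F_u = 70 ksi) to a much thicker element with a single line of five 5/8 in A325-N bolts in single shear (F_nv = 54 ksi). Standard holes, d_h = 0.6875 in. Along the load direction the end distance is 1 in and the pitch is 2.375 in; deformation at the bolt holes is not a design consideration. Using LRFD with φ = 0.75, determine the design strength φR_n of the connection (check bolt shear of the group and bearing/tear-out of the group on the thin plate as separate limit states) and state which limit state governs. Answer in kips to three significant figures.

62.1 kips (bolt shear governs)

Bolt shear: A_b = π·0.625²/4 = 0.3068 in²; R_n = 54 × 0.3068 × 5 × 1 = 82.83 kips → 0.75 × 82.83 = 62.1 kips.
Bearing (1.5 l_c t F_u ≤ 3.0 d t F_u): upper limit = 3.0·0.625·0.75·70 = 98.44 kips.
  Edge l_c = 1 − 0.6875/2 = 0.6562 → r_n = 51.68 kips; interior l_c = 2.375 − 0.6875 = 1.688 → r_n = 98.44 kips.
  R_n,bearing = 1·51.68 + 4·98.44 = 445.4 kips → 0.75 × 445.4 = 334 kips.
Bolt shear governs: 62.1 kips.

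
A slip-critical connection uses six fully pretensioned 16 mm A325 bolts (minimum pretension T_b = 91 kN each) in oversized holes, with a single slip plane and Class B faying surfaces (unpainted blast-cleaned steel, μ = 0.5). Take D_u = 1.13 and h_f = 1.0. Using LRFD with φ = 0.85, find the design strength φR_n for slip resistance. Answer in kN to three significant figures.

262 kN

R_n = μ · D_u · h_f · T_b · n_s · n_b = 0.5 × 1.13 × 1.0 × 91 × 1 × 6 = 308.5 kN.
Design strength φR_n = 0.85 × 308.5 = 262 kN.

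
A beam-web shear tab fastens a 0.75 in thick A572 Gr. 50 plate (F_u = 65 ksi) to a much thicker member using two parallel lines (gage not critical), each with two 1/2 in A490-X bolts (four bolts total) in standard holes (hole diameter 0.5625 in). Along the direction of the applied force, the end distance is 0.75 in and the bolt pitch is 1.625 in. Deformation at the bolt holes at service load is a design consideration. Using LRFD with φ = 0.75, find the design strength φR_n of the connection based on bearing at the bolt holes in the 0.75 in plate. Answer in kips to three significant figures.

Per bolt r_n = 1.2 l_c t F_u ≤ 2.4 d t F_u; upper limit = 2.4 × 0.5 × 0.75 × 65 = 58.5 kips.
Edge bolt: l_c = 0.75 − 0.5625/2 = 0.4688 in → 1.2 × 0.4688 × 0.75 × 65 = 27.42 → r_n = 27.42 kips.
Interior bolts: l_c = 1.625 − 0.5625 = 1.062 in → 1.2 × 1.062 × 0.75 × 65 = 62.16 → r_n = 58.5 kips.
R_n = 2 × 27.42 + 2 × 58.5 = 171.8 kips.
Design strength φR_n = 0.75 × 171.8 = 129 kips.

129 kips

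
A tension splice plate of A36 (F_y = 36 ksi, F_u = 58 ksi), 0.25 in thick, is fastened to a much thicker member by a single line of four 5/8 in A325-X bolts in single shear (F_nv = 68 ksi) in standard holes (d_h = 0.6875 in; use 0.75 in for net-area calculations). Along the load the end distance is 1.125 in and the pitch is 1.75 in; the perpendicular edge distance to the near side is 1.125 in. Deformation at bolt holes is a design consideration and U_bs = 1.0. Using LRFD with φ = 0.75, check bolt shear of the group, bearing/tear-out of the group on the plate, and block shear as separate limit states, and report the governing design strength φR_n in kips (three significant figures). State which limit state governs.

32.6 kips (block shear governs)

Bolt shear: A_b = π·0.625²/4 = 0.3068 in²; R_n = 68 × 0.3068 × 4 × 1 = 83.45 kips → 0.75 × 83.45 = 62.6 kips.
Bearing: edge l_c = 0.7812, r_n = 13.59 kips; interior l_c = 1.062, r_n = 18.49 kips; R_n = 13.59 + 3·18.49 = 69.06 kips → 51.8 kips.
Block shear: A_gv = 1.594, A_nv = 0.9375, A_nt = 0.1875 in²; R_n = min(0.6F_uA_nv, 0.6F_yA_gv) + U_bs·F_u·A_nt = 43.5 kips → 32.6 kips.
Block shear governs: 32.6 kips.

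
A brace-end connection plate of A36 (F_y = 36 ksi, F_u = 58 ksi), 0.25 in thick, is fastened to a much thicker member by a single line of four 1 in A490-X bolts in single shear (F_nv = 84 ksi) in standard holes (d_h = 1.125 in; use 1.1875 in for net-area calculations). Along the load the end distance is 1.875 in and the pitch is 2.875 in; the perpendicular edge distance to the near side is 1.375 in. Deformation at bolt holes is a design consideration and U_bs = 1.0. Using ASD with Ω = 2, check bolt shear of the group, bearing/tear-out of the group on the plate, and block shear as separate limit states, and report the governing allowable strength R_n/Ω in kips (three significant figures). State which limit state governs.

33.3 kips (block shear governs)

Bolt shear: A_b = π·1²/4 = 0.7854 in²; R_n = 84 × 0.7854 × 4 × 1 = 263.9 kips → 263.9 / 2 = 132 kips.
Bearing: edge l_c = 1.312, r_n = 22.84 kips; interior l_c = 1.75, r_n = 30.45 kips; R_n = 22.84 + 3·30.45 = 114.2 kips → 57.1 kips.
Block shear: A_gv = 2.625, A_nv = 1.586, A_nt = 0.1953 in²; R_n = min(0.6F_uA_nv, 0.6F_yA_gv) + U_bs·F_u·A_nt = 66.52 kips → 33.3 kips.
Block shear governs: 33.3 kips.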